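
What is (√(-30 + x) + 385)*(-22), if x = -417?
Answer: -8470 - 22*I*√447 ≈ -8470.0 - 465.13*I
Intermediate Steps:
(√(-30 + x) + 385)*(-22) = (√(-30 - 417) + 385)*(-22) = (√(-447) + 385)*(-22) = (I*√447 + 385)*(-22) = (385 + I*√447)*(-22) = -8470 - 22*I*√447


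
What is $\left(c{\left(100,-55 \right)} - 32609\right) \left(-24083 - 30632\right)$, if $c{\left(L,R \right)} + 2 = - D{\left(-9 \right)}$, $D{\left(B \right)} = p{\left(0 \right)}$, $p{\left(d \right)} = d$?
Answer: $1784310865$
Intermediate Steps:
$D{\left(B \right)} = 0$
$c{\left(L,R \right)} = -2$ ($c{\left(L,R \right)} = -2 - 0 = -2 + 0 = -2$)
$\left(c{\left(100,-55 \right)} - 32609\right) \left(-24083 - 30632\right) = \left(-2 - 32609\right) \left(-24083 - 30632\right) = \left(-32611\right) \left(-54715\right) = 1784310865$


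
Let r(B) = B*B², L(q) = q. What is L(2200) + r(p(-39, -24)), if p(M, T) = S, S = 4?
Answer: 2264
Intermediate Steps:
p(M, T) = 4
r(B) = B³
L(2200) + r(p(-39, -24)) = 2200 + 4³ = 2200 + 64 = 2264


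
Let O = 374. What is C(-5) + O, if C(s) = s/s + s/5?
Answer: 374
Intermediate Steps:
C(s) = 1 + s/5 (C(s) = 1 + s*(⅕) = 1 + s/5)
C(-5) + O = (1 + (⅕)*(-5)) + 374 = (1 - 1) + 374 = 0 + 374 = 374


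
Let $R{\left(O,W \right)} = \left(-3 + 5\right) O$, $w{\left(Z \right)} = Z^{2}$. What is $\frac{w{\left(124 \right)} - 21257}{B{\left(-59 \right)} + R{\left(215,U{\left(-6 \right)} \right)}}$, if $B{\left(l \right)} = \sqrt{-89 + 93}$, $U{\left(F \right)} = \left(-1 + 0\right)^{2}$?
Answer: $- \frac{5881}{432} \approx -13.613$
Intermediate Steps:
$U{\left(F \right)} = 1$ ($U{\left(F \right)} = \left(-1\right)^{2} = 1$)
$R{\left(O,W \right)} = 2 O$
$B{\left(l \right)} = 2$ ($B{\left(l \right)} = \sqrt{4} = 2$)
$\frac{w{\left(124 \right)} - 21257}{B{\left(-59 \right)} + R{\left(215,U{\left(-6 \right)} \right)}} = \frac{124^{2} - 21257}{2 + 2 \cdot 215} = \frac{15376 - 21257}{2 + 430} = - \frac{5881}{432}$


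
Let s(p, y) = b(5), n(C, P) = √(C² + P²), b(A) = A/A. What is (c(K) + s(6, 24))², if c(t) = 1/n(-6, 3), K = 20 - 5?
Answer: (15 + √5)²/225 ≈ 1.3204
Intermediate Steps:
b(A) = 1
s(p, y) = 1
K = 15
c(t) = √5/15 (c(t) = 1/(√((-6)² + 3²)) = 1/(√(36 + 9)) = 1/(√45) = 1/(3*√5) = √5/15)
(c(K) + s(6, 24))² = (√5/15 + 1)² = (1 + √5/15)²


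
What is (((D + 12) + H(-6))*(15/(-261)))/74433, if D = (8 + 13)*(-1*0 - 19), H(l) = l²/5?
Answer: 211/719519 ≈ 0.00029325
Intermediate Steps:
H(l) = l²/5
D = -399 (D = 21*(0 - 19) = 21*(-19) = -399)
(((D + 12) + H(-6))*(15/(-261)))/74433 = (((-399 + 12) + (⅕)*(-6)²)*(15/(-261)))/74433 = ((-387 + (⅕)*36)*(15*(-1/261)))*(1/74433) = ((-387 + 36/5)*(-5/87))*(1/74433) = -1899/5*(-5/87)*(1/74433) = (633/29)*(1/74433) = 211/719519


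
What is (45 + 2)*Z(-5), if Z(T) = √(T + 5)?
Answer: 0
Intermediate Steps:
Z(T) = √(5 + T)
(45 + 2)*Z(-5) = (45 + 2)*√(5 - 5) = 47*√0 = 47*0 = 0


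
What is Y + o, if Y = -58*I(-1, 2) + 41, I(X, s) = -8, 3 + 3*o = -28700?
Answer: -27188/3 ≈ -9062.7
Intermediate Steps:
o = -28703/3 (o = -1 + (⅓)*(-28700) = -1 - 28700/3 = -28703/3 ≈ -9567.7)
Y = 505 (Y = -58*(-8) + 41 = 464 + 41 = 505)
Y + o = 505 - 28703/3 = -27188/3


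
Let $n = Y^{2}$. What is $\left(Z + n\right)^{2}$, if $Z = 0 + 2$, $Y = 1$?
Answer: $9$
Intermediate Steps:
$Z = 2$
$n = 1$ ($n = 1^{2} = 1$)
$\left(Z + n\right)^{2} = \left(2 + 1\right)^{2} = 3^{2} = 9$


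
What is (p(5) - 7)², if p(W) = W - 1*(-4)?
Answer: 4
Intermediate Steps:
p(W) = 4 + W (p(W) = W + 4 = 4 + W)
(p(5) - 7)² = ((4 + 5) - 7)² = (9 - 7)² = 2² = 4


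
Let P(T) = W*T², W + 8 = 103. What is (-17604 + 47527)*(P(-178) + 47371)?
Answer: 91485113973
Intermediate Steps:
W = 95 (W = -8 + 103 = 95)
P(T) = 95*T²
(-17604 + 47527)*(P(-178) + 47371) = (-17604 + 47527)*(95*(-178)² + 47371) = 29923*(95*31684 + 47371) = 29923*(3009980 + 47371) = 29923*3057351 = 91485113973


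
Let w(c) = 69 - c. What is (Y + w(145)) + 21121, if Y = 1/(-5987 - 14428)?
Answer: 429633674/20415 ≈ 21045.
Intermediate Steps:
Y = -1/20415 (Y = 1/(-20415) = -1/20415 ≈ -4.8984e-5)
(Y + w(145)) + 21121 = (-1/20415 + (69 - 1*145)) + 21121 = (-1/20415 + (69 - 145)) + 21121 = (-1/20415 - 76) + 21121 = -1551541/20415 + 21121 = 429633674/20415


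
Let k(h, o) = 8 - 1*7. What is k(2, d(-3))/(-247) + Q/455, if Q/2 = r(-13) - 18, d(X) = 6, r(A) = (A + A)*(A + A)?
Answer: 3567/1235 ≈ 2.8883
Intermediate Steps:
r(A) = 4*A² (r(A) = (2*A)*(2*A) = 4*A²)
Q = 1316 (Q = 2*(4*(-13)² - 18) = 2*(4*169 - 18) = 2*(676 - 18) = 2*658 = 1316)
k(h, o) = 1 (k(h, o) = 8 - 7 = 1)
k(2, d(-3))/(-247) + Q/455 = 1/(-247) + 1316/455 = 1*(-1/247) + 1316*(1/455) = -1/247 + 188/65 = 3567/1235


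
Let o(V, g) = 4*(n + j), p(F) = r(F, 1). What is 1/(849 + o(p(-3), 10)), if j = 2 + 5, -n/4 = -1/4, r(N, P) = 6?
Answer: 1/881 ≈ 0.0011351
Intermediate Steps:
n = 1 (n = -(-4)/4 = -4*(-¼) = 1)
j = 7
p(F) = 6
o(V, g) = 32 (o(V, g) = 4*(1 + 7) = 4*8 = 32)
1/(849 + o(p(-3), 10)) = 1/(849 + 32) = 1/881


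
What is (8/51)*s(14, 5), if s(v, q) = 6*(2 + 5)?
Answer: 112/17 ≈ 6.5882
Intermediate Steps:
s(v, q) = 42 (s(v, q) = 6*7 = 42)
(8/51)*s(14, 5) = (8/51)*42 = 112/17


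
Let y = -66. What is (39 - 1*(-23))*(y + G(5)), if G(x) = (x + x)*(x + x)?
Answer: 2108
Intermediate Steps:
G(x) = 4*x² (G(x) = (2*x)*(2*x) = 4*x²)
(39 - 1*(-23))*(y + G(5)) = (39 - 1*(-23))*(-66 + 4*5²) = (39 + 23)*(-66 + 4*25) = 62*(-66 + 100) = 62*34 = 2108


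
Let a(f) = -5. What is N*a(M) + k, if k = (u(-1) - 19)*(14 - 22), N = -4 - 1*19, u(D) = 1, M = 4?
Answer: 259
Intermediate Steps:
N = -23 (N = -4 - 19 = -23)
k = 144 (k = (1 - 19)*(14 - 22) = -18*(-8) = 144)
N*a(M) + k = -23*(-5) + 144 = 115 + 144 = 259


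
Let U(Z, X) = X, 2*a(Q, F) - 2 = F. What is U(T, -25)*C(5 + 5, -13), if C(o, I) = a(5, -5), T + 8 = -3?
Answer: 75/2 ≈ 37.500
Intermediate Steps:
T = -11 (T = -8 - 3 = -11)
a(Q, F) = 1 + F/2
C(o, I) = -3/2 (C(o, I) = 1 + (½)*(-5) = 1 - 5/2 = -3/2)
U(T, -25)*C(5 + 5, -13) = -25*(-3/2) = 75/2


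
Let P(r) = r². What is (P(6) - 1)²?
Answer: 1225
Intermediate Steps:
(P(6) - 1)² = (6² - 1)² = (36 - 1)² = 35² = 1225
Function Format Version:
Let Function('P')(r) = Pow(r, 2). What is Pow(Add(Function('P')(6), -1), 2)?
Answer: 1225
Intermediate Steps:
Pow(Add(Function('P')(6), -1), 2) = Pow(Add(Pow(6, 2), -1), 2) = Pow(Add(36, -1), 2) = Pow(35, 2) = 1225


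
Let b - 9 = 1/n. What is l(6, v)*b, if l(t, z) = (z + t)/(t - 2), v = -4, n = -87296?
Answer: 785663/174592 ≈ 4.5000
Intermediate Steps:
l(t, z) = (t + z)/(-2 + t)
b = 785663/87296 (b = 9 + 1/(-87296) = 9 - 1/87296 = 785663/87296 ≈ 9.0000)
l(6, v)*b = ((6 - 4)/(-2 + 6))*(785663/87296) = (2/4)*(785663/87296) = ((¼)*2)*(785663/87296) = (½)*(785663/87296) = 785663/174592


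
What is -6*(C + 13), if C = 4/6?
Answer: -82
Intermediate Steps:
C = ⅔ (C = 4*(⅙) = ⅔ ≈ 0.66667)
-6*(C + 13) = -6*(⅔ + 13) = -6*41/3 = -82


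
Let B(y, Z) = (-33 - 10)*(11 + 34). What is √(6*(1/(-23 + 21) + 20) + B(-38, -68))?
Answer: 3*I*√202 ≈ 42.638*I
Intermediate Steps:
B(y, Z) = -1935 (B(y, Z) = -43*45 = -1935)
√(6*(1/(-23 + 21) + 20) + B(-38, -68)) = √(6*(1/(-23 + 21) + 20) - 1935) = √(6*(1/(-2) + 20) - 1935) = √(6*(-½ + 20) - 1935) = √(6*(39/2) - 1935) = √(117 - 1935) = √(-1818) = 3*I*√202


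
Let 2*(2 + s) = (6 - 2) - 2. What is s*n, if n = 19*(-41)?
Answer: 779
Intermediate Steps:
s = -1 (s = -2 + ((6 - 2) - 2)/2 = -2 + (4 - 2)/2 = -2 + (½)*2 = -2 + 1 = -1)
n = -779
s*n = -1*(-779) = 779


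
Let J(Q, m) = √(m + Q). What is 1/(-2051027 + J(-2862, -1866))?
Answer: -2051027/4206711759457 - 2*I*√1182/4206711759457 ≈ -4.8756e-7 - 1.6345e-11*I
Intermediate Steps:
J(Q, m) = √(Q + m)
1/(-2051027 + J(-2862, -1866)) = 1/(-2051027 + √(-2862 - 1866)) = 1/(-2051027 + √(-4728)) = 1/(-2051027 + 2*I*√1182)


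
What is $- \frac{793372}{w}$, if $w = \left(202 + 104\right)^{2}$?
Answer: $- \frac{198343}{23409} \approx -8.4729$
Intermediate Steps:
$w = 93636$ ($w = 306^{2} = 93636$)
$- \frac{793372}{w} = - \frac{793372}{93636} = \left(-793372\right) \frac{1}{93636} = - \frac{198343}{23409}$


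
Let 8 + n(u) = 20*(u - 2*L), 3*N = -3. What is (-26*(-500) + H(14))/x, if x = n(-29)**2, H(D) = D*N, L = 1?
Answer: 6493/197192 ≈ 0.032927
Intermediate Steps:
N = -1 (N = (1/3)*(-3) = -1)
H(D) = -D (H(D) = D*(-1) = -D)
n(u) = -48 + 20*u (n(u) = -8 + 20*(u - 2*1) = -8 + 20*(u - 2) = -8 + 20*(-2 + u) = -8 + (-40 + 20*u) = -48 + 20*u)
x = 394384 (x = (-48 + 20*(-29))**2 = (-48 - 580)**2 = (-628)**2 = 394384)
(-26*(-500) + H(14))/x = (-26*(-500) - 1*14)/394384 = (13000 - 14)*(1/394384) = 12986*(1/394384) = 6493/197192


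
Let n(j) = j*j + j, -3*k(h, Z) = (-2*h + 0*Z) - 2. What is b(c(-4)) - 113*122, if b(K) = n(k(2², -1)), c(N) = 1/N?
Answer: -123944/9 ≈ -13772.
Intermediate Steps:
c(N) = 1/N
k(h, Z) = ⅔ + 2*h/3 (k(h, Z) = -((-2*h + 0*Z) - 2)/3 = -((-2*h + 0) - 2)/3 = -(-2*h - 2)/3 = -(-2 - 2*h)/3 = ⅔ + 2*h/3)
n(j) = j + j² (n(j) = j² + j = j + j²)
b(K) = 130/9 (b(K) = (⅔ + (⅔)*2²)*(1 + (⅔ + (⅔)*2²)) = (⅔ + (⅔)*4)*(1 + (⅔ + (⅔)*4)) = (⅔ + 8/3)*(1 + (⅔ + 8/3)) = 10*(1 + 10/3)/3 = (10/3)*(13/3) = 130/9)
b(c(-4)) - 113*122 = 130/9 - 113*122 = 130/9 - 13786 = -123944/9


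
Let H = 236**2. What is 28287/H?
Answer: 28287/55696 ≈ 0.50788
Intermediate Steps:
H = 55696
28287/H = 28287/55696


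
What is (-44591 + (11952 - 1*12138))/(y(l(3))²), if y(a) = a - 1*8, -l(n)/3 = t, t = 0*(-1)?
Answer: -44777/64 ≈ -699.64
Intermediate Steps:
t = 0
l(n) = 0 (l(n) = -3*0 = 0)
y(a) = -8 + a (y(a) = a - 8 = -8 + a)
(-44591 + (11952 - 1*12138))/(y(l(3))²) = (-44591 + (11952 - 1*12138))/((-8 + 0)²) = (-44591 + (11952 - 12138))/((-8)²) = (-44591 - 186)/64 = -44777*1/64 = -44777/64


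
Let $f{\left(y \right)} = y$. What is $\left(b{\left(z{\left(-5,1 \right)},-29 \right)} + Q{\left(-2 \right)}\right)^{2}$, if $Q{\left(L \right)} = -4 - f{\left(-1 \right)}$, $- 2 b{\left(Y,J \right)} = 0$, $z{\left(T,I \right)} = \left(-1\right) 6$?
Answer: $9$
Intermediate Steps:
$z{\left(T,I \right)} = -6$
$b{\left(Y,J \right)} = 0$ ($b{\left(Y,J \right)} = \left(- \frac{1}{2}\right) 0 = 0$)
$Q{\left(L \right)} = -3$ ($Q{\left(L \right)} = -4 - -1 = -4 + 1 = -3$)
$\left(b{\left(z{\left(-5,1 \right)},-29 \right)} + Q{\left(-2 \right)}\right)^{2} = \left(0 - 3\right)^{2} = \left(-3\right)^{2} = 9$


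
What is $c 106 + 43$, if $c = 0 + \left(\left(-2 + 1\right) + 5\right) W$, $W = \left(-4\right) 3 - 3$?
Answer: $-6317$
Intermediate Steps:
$W = -15$ ($W = -12 - 3 = -15$)
$c = -60$ ($c = 0 + \left(\left(-2 + 1\right) + 5\right) \left(-15\right) = 0 + \left(-1 + 5\right) \left(-15\right) = 0 + 4 \left(-15\right) = 0 - 60 = -60$)
$c 106 + 43 = \left(-60\right) 106 + 43 = -6360 + 43 = -6317$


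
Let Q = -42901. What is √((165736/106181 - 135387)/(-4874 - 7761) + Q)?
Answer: 2*I*√53460849138588267635/70610365 ≈ 207.1*I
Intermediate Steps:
√((165736/106181 - 135387)/(-4874 - 7761) + Q) = √((165736/106181 - 135387)/(-4874 - 7761) - 42901) = √((165736*(1/106181) - 135387)/(-12635) - 42901) = √((165736/106181 - 135387)*(-1/12635) - 42901) = √(-14375361311/106181*(-1/12635) - 42901) = √(14375361311/1341596935 - 42901) = √(-57541474747124/1341596935) = 2*I*√53460849138588267635/70610365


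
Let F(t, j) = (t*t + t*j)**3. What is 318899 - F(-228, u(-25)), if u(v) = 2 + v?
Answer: -187424216797453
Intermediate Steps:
F(t, j) = (t**2 + j*t)**3
318899 - F(-228, u(-25)) = 318899 - (-228)**3*((2 - 25) - 228)**3 = 318899 - (-11852352)*(-23 - 228)**3 = 318899 - (-11852352)*(-251)**3 = 318899 - (-11852352)*(-15813251) = 318899 - 1*187424217116352 = 318899 - 187424217116352 = -187424216797453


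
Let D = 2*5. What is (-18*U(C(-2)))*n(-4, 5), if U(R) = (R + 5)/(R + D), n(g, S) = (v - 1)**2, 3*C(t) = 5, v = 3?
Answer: -288/7 ≈ -41.143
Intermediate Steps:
D = 10
C(t) = 5/3 (C(t) = (1/3)*5 = 5/3)
n(g, S) = 4 (n(g, S) = (3 - 1)**2 = 2**2 = 4)
U(R) = (5 + R)/(10 + R) (U(R) = (R + 5)/(R + 10) = (5 + R)/(10 + R))
(-18*U(C(-2)))*n(-4, 5) = -18*(5 + 5/3)/(10 + 5/3)*4 = -18*20/(35/3*3)*4 = -54*20/(35*3)*4 = -18*4/7*4 = -72/7*4 = -288/7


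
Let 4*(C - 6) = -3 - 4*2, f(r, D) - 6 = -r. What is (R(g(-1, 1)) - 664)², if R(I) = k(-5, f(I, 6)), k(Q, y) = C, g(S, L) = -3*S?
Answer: 6985449/16 ≈ 4.3659e+5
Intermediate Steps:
f(r, D) = 6 - r
C = 13/4 (C = 6 + (-3 - 4*2)/4 = 6 + (-3 - 8)/4 = 6 + (¼)*(-11) = 6 - 11/4 = 13/4 ≈ 3.2500)
k(Q, y) = 13/4
R(I) = 13/4
(R(g(-1, 1)) - 664)² = (13/4 - 664)² = (-2643/4)² = 6985449/16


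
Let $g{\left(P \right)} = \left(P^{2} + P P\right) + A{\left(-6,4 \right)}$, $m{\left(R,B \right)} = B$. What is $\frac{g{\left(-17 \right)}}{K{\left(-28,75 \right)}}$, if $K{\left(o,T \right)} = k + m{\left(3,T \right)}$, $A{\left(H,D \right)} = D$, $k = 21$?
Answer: $\frac{97}{16} \approx 6.0625$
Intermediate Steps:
$g{\left(P \right)} = 4 + 2 P^{2}$ ($g{\left(P \right)} = \left(P^{2} + P P\right) + 4 = \left(P^{2} + P^{2}\right) + 4 = 2 P^{2} + 4 = 4 + 2 P^{2}$)
$K{\left(o,T \right)} = 21 + T$
$\frac{g{\left(-17 \right)}}{K{\left(-28,75 \right)}} = \frac{4 + 2 \left(-17\right)^{2}}{21 + 75} = \frac{4 + 2 \cdot 289}{96} = \left(4 + 578\right) \frac{1}{96} = 582 \cdot \frac{1}{96} = \frac{97}{16}$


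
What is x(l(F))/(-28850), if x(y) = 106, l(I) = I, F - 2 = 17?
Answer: -53/14425 ≈ -0.0036742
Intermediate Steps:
F = 19 (F = 2 + 17 = 19)
x(l(F))/(-28850) = 106/(-28850) = 106*(-1/28850) = -53/14425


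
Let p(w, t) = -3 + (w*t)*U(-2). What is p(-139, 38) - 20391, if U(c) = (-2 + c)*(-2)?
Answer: -62650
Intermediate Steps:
U(c) = 4 - 2*c
p(w, t) = -3 + 8*t*w (p(w, t) = -3 + (w*t)*(4 - 2*(-2)) = -3 + (t*w)*(4 + 4) = -3 + (t*w)*8 = -3 + 8*t*w)
p(-139, 38) - 20391 = (-3 + 8*38*(-139)) - 20391 = (-3 - 42256) - 20391 = -42259 - 20391 = -62650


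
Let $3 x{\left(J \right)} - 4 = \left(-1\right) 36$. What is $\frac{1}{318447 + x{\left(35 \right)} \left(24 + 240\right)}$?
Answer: $\frac{1}{315631} \approx 3.1683 \cdot 10^{-6}$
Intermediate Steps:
$x{\left(J \right)} = - \frac{32}{3}$ ($x{\left(J \right)} = \frac{4}{3} + \frac{\left(-1\right) 36}{3} = \frac{4}{3} + \frac{1}{3} \left(-36\right) = \frac{4}{3} - 12 = - \frac{32}{3}$)
$\frac{1}{318447 + x{\left(35 \right)} \left(24 + 240\right)} = \frac{1}{318447 - \frac{32 \left(24 + 240\right)}{3}} = \frac{1}{318447 - 2816} = \frac{1}{315631}$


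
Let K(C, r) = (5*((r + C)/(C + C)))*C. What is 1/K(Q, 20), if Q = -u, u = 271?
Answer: -2/1255 ≈ -0.0015936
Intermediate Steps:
Q = -271 (Q = -1*271 = -271)
K(C, r) = 5*C/2 + 5*r/2 (K(C, r) = (5*((C + r)/((2*C))))*C = (5*((C + r)*(1/(2*C))))*C = (5*((C + r)/(2*C)))*C = (5*(C + r)/(2*C))*C = 5*C/2 + 5*r/2)
1/K(Q, 20) = 1/((5/2)*(-271) + (5/2)*20) = 1/(-1355/2 + 50) = 1/(-1255/2) = -2/1255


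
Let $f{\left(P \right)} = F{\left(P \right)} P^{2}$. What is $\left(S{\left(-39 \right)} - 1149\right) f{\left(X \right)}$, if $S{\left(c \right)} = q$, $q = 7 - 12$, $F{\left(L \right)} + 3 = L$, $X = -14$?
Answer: $3845128$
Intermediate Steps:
$F{\left(L \right)} = -3 + L$
$q = -5$
$S{\left(c \right)} = -5$
$f{\left(P \right)} = P^{2} \left(-3 + P\right)$ ($f{\left(P \right)} = \left(-3 + P\right) P^{2} = P^{2} \left(-3 + P\right)$)
$\left(S{\left(-39 \right)} - 1149\right) f{\left(X \right)} = \left(-5 - 1149\right) \left(-14\right)^{2} \left(-3 - 14\right) = - 1154 \cdot 196 \left(-17\right) = \left(-1154\right) \left(-3332\right) = 3845128$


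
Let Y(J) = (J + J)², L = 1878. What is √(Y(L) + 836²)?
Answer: 4*√925402 ≈ 3847.9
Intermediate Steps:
Y(J) = 4*J² (Y(J) = (2*J)² = 4*J²)
√(Y(L) + 836²) = √(4*1878² + 836²) = √(4*3526884 + 698896) = √(14107536 + 698896) = √14806432 = 4*√925402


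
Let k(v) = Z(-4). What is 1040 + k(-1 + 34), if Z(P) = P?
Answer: 1036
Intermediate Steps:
k(v) = -4
1040 + k(-1 + 34) = 1040 - 4 = 1036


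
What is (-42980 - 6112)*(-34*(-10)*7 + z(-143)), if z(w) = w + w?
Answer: -102798648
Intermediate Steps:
z(w) = 2*w
(-42980 - 6112)*(-34*(-10)*7 + z(-143)) = (-42980 - 6112)*(-34*(-10)*7 + 2*(-143)) = -49092*(340*7 - 286) = -49092*(2380 - 286) = -49092*2094 = -102798648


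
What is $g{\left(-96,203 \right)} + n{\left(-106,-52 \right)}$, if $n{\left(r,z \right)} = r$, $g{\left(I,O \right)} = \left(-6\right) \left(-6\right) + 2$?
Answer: $-68$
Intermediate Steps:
$g{\left(I,O \right)} = 38$ ($g{\left(I,O \right)} = 36 + 2 = 38$)
$g{\left(-96,203 \right)} + n{\left(-106,-52 \right)} = 38 - 106 = -68$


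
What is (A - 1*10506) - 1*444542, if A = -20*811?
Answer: -471268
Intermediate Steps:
A = -16220
(A - 1*10506) - 1*444542 = (-16220 - 1*10506) - 1*444542 = (-16220 - 10506) - 444542 = -26726 - 444542 = -471268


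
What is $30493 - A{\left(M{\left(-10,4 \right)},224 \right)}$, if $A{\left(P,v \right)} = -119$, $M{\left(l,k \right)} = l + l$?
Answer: $30612$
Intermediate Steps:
$M{\left(l,k \right)} = 2 l$
$30493 - A{\left(M{\left(-10,4 \right)},224 \right)} = 30493 - -119 = 30493 + 119 = 30612$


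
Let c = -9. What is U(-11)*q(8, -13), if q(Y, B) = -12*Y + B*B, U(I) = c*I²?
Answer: -79497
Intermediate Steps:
U(I) = -9*I²
q(Y, B) = B² - 12*Y (q(Y, B) = -12*Y + B² = B² - 12*Y)
U(-11)*q(8, -13) = (-9*(-11)²)*((-13)² - 12*8) = (-9*121)*(169 - 96) = -1089*73 = -79497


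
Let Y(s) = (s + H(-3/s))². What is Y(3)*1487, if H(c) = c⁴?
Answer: 23792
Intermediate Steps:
Y(s) = (s + 81/s⁴)² (Y(s) = (s + (-3/s)⁴)² = (s + 81/s⁴)²)
Y(3)*1487 = ((81 + 3⁵)²/3⁸)*1487 = ((81 + 243)²/6561)*1487 = ((1/6561)*324²)*1487 = ((1/6561)*104976)*1487 = 16*1487 = 23792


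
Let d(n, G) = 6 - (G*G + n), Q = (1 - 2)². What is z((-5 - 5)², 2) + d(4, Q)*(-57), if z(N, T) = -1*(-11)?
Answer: -46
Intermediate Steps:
z(N, T) = 11
Q = 1 (Q = (-1)² = 1)
d(n, G) = 6 - n - G² (d(n, G) = 6 - (G² + n) = 6 - (n + G²) = 6 + (-n - G²) = 6 - n - G²)
z((-5 - 5)², 2) + d(4, Q)*(-57) = 11 + (6 - 1*4 - 1*1²)*(-57) = 11 + (6 - 4 - 1*1)*(-57) = 11 + (6 - 4 - 1)*(-57) = 11 + 1*(-57) = 11 - 57 = -46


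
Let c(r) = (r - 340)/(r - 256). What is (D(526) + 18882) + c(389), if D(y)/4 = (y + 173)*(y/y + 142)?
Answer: 7955497/19 ≈ 4.1871e+5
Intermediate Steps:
D(y) = 98956 + 572*y (D(y) = 4*((y + 173)*(y/y + 142)) = 4*((173 + y)*(1 + 142)) = 4*((173 + y)*143) = 4*(24739 + 143*y) = 98956 + 572*y)
c(r) = (-340 + r)/(-256 + r)
(D(526) + 18882) + c(389) = ((98956 + 572*526) + 18882) + (-340 + 389)/(-256 + 389) = ((98956 + 300872) + 18882) + 49/133 = (399828 + 18882) + (1/133)*49 = 418710 + 7/19 = 7955497/19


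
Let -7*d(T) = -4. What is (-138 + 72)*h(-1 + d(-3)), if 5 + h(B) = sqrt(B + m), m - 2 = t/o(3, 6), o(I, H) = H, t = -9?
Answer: 330 - 33*sqrt(14)/7 ≈ 312.36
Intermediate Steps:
m = 1/2 (m = 2 - 9/6 = 2 - 9*1/6 = 2 - 3/2 = 1/2 ≈ 0.50000)
d(T) = 4/7 (d(T) = -1/7*(-4) = 4/7)
h(B) = -5 + sqrt(1/2 + B) (h(B) = -5 + sqrt(B + 1/2) = -5 + sqrt(1/2 + B))
(-138 + 72)*h(-1 + d(-3)) = (-138 + 72)*(-5 + sqrt(2 + 4*(-1 + 4/7))/2) = -66*(-5 + sqrt(2 + 4*(-3/7))/2) = -66*(-5 + sqrt(2 - 12/7)/2) = -66*(-5 + sqrt(2/7)/2) = -66*(-5 + (sqrt(14)/7)/2) = -66*(-5 + sqrt(14)/14) = 330 - 33*sqrt(14)/7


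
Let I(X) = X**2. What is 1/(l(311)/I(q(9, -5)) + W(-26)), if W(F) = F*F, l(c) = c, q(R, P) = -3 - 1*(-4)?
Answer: 1/987 ≈ 0.0010132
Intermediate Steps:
q(R, P) = 1 (q(R, P) = -3 + 4 = 1)
W(F) = F**2
1/(l(311)/I(q(9, -5)) + W(-26)) = 1/(311/(1**2) + (-26)**2) = 1/(311/1 + 676) = 1/(311*1 + 676) = 1/(311 + 676) = 1/987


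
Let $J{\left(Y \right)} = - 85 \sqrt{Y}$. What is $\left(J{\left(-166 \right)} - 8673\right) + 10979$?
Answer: $2306 - 85 i \sqrt{166} \approx 2306.0 - 1095.1 i$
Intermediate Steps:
$\left(J{\left(-166 \right)} - 8673\right) + 10979 = \left(- 85 \sqrt{-166} - 8673\right) + 10979 = \left(- 85 i \sqrt{166} - 8673\right) + 10979 = \left(-8673 - 85 i \sqrt{166}\right) + 10979 = 2306 - 85 i \sqrt{166}$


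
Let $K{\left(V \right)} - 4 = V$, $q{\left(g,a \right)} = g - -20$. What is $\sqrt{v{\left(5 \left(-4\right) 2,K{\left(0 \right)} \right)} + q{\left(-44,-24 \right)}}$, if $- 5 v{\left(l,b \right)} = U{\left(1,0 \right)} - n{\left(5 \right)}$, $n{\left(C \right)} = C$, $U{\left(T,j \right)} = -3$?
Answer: $\frac{4 i \sqrt{35}}{5} \approx 4.7329 i$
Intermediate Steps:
$q{\left(g,a \right)} = 20 + g$ ($q{\left(g,a \right)} = g + 20 = 20 + g$)
$K{\left(V \right)} = 4 + V$
$v{\left(l,b \right)} = \frac{8}{5}$ ($v{\left(l,b \right)} = - \frac{-3 - 5}{5} = \left(- \frac{1}{5}\right) \left(-8\right) = \frac{8}{5}$)
$\sqrt{v{\left(5 \left(-4\right) 2,K{\left(0 \right)} \right)} + q{\left(-44,-24 \right)}} = \sqrt{\frac{8}{5} + \left(20 - 44\right)} = \sqrt{\frac{8}{5} - 24} = \sqrt{- \frac{112}{5}} = \frac{4 i \sqrt{35}}{5}$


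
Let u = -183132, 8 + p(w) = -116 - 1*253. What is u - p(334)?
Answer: -182755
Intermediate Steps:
p(w) = -377 (p(w) = -8 + (-116 - 1*253) = -8 + (-116 - 253) = -8 - 369 = -377)
u - p(334) = -183132 - 1*(-377) = -183132 + 377 = -182755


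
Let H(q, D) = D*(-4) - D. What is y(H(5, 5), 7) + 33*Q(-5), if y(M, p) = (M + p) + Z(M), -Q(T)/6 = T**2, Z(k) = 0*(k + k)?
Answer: -4968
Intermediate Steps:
Z(k) = 0 (Z(k) = 0*(2*k) = 0)
H(q, D) = -5*D (H(q, D) = -4*D - D = -5*D)
Q(T) = -6*T**2
y(M, p) = M + p (y(M, p) = (M + p) + 0 = M + p)
y(H(5, 5), 7) + 33*Q(-5) = (-5*5 + 7) + 33*(-6*(-5)**2) = (-25 + 7) + 33*(-6*25) = -18 + 33*(-150) = -18 - 4950 = -4968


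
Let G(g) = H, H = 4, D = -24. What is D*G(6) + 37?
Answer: -59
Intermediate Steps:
G(g) = 4
D*G(6) + 37 = -24*4 + 37 = -96 + 37 = -59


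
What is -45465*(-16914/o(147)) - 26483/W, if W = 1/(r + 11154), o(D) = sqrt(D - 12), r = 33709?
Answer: -1188106829 + 17088778*sqrt(15) ≈ -1.1219e+9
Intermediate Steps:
o(D) = sqrt(-12 + D)
W = 1/44863 (W = 1/(33709 + 11154) = 1/44863 ≈ 2.2290e-5)
-45465*(-16914/o(147)) - 26483/W = -45465*(-16914/sqrt(-12 + 147)) - 26483/1/44863 = -45465*(-5638*sqrt(15)/15) - 26483*44863 = -45465*(-5638*sqrt(15)/15) - 1188106829 = -(-17088778)*sqrt(15) - 1188106829 = 17088778*sqrt(15) - 1188106829 = -1188106829 + 17088778*sqrt(15)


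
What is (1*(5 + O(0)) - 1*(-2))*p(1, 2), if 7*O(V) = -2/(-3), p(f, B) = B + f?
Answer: 149/7 ≈ 21.286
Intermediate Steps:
O(V) = 2/21 (O(V) = (-2/(-3))/7 = (-2*(-1/3))/7 = (1/7)*(2/3) = 2/21)
(1*(5 + O(0)) - 1*(-2))*p(1, 2) = (1*(5 + 2/21) - 1*(-2))*(2 + 1) = (1*(107/21) + 2)*3 = (107/21 + 2)*3 = (149/21)*3 = 149/7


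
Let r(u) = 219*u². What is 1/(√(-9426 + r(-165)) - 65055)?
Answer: -21685/1408733392 - √5952849/4226200176 ≈ -1.5971e-5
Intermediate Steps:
1/(√(-9426 + r(-165)) - 65055) = 1/(√(-9426 + 219*(-165)²) - 65055) = 1/(√(-9426 + 219*27225) - 65055) = 1/(√(-9426 + 5962275) - 65055) = 1/(√5952849 - 65055) = 1/(-65055 + √5952849)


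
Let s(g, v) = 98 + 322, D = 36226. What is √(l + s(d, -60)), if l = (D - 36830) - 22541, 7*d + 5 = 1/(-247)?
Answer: 15*I*√101 ≈ 150.75*I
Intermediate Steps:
d = -1236/1729 (d = -5/7 + (⅐)/(-247) = -5/7 + (⅐)*(-1/247) = -5/7 - 1/1729 = -1236/1729 ≈ -0.71486)
l = -23145 (l = (36226 - 36830) - 22541 = -604 - 22541 = -23145)
s(g, v) = 420
√(l + s(d, -60)) = √(-23145 + 420) = √(-22725) = 15*I*√101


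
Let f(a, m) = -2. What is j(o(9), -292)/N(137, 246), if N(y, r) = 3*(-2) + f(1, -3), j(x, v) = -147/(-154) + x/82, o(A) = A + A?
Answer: -1059/7216 ≈ -0.14676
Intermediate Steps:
o(A) = 2*A
j(x, v) = 21/22 + x/82 (j(x, v) = -147*(-1/154) + x*(1/82) = 21/22 + x/82)
N(y, r) = -8 (N(y, r) = 3*(-2) - 2 = -6 - 2 = -8)
j(o(9), -292)/N(137, 246) = (21/22 + (2*9)/82)/(-8) = (21/22 + (1/82)*18)*(-⅛) = (21/22 + 9/41)*(-⅛) = (1059/902)*(-⅛) = -1059/7216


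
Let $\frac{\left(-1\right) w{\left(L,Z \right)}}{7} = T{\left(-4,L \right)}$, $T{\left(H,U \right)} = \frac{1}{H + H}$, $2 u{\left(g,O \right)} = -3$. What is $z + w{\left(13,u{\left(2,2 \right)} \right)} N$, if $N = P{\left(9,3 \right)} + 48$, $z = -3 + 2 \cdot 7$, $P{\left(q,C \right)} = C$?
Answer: $\frac{445}{8} \approx 55.625$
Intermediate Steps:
$u{\left(g,O \right)} = - \frac{3}{2}$ ($u{\left(g,O \right)} = \frac{1}{2} \left(-3\right) = - \frac{3}{2}$)
$T{\left(H,U \right)} = \frac{1}{2 H}$
$w{\left(L,Z \right)} = \frac{7}{8}$ ($w{\left(L,Z \right)} = - 7 \frac{1}{2 \left(-4\right)} = - 7 \cdot \frac{1}{2} \left(- \frac{1}{4}\right) = \left(-7\right) \left(- \frac{1}{8}\right) = \frac{7}{8}$)
$z = 11$ ($z = -3 + 14 = 11$)
$N = 51$ ($N = 3 + 48 = 51$)
$z + w{\left(13,u{\left(2,2 \right)} \right)} N = 11 + \frac{7}{8} \cdot 51 = 11 + \frac{357}{8} = \frac{445}{8}$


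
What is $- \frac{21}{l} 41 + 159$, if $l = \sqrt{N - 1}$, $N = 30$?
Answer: $159 - \frac{861 \sqrt{29}}{29} \approx -0.88369$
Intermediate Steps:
$l = \sqrt{29}$ ($l = \sqrt{30 - 1} = \sqrt{29} \approx 5.3852$)
$- \frac{21}{l} 41 + 159 = - \frac{21}{\sqrt{29}} \cdot 41 + 159 = - 21 \frac{\sqrt{29}}{29} \cdot 41 + 159 = - \frac{21 \sqrt{29}}{29} \cdot 41 + 159 = - \frac{861 \sqrt{29}}{29} + 159 = 159 - \frac{861 \sqrt{29}}{29}$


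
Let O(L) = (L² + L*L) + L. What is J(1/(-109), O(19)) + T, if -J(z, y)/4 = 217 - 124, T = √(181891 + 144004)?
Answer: -372 + √325895 ≈ 198.87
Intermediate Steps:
T = √325895 ≈ 570.87
O(L) = L + 2*L² (O(L) = (L² + L²) + L = 2*L² + L = L + 2*L²)
J(z, y) = -372 (J(z, y) = -4*(217 - 124) = -4*93 = -372)
J(1/(-109), O(19)) + T = -372 + √325895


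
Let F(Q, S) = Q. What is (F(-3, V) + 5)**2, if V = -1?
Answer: 4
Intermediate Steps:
(F(-3, V) + 5)**2 = (-3 + 5)**2 = 2**2 = 4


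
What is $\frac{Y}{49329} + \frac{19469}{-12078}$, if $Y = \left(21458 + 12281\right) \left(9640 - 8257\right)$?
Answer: $\frac{20837467355}{22066506} \approx 944.3$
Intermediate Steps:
$Y = 46661037$ ($Y = 33739 \cdot 1383 = 46661037$)
$\frac{Y}{49329} + \frac{19469}{-12078} = \frac{46661037}{49329} + \frac{19469}{-12078} = 46661037 \cdot \frac{1}{49329} + 19469 \left(- \frac{1}{12078}\right) = \frac{15553679}{16443} - \frac{19469}{12078} = \frac{20837467355}{22066506}$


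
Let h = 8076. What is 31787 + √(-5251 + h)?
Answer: 31787 + 5*√113 ≈ 31840.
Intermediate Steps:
31787 + √(-5251 + h) = 31787 + √(-5251 + 8076) = 31787 + √2825 = 31787 + 5*√113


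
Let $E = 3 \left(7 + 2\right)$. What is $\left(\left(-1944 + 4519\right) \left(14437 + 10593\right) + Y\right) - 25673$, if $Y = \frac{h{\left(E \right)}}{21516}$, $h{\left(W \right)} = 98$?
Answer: $\frac{693101115415}{10758} \approx 6.4427 \cdot 10^{7}$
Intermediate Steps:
$E = 27$ ($E = 3 \cdot 9 = 27$)
$Y = \frac{49}{10758}$ ($Y = \frac{98}{21516} = 98 \cdot \frac{1}{21516} = \frac{49}{10758} \approx 0.0045547$)
$\left(\left(-1944 + 4519\right) \left(14437 + 10593\right) + Y\right) - 25673 = \left(\left(-1944 + 4519\right) \left(14437 + 10593\right) + \frac{49}{10758}\right) - 25673 = \left(2575 \cdot 25030 + \frac{49}{10758}\right) - 25673 = \left(64452250 + \frac{49}{10758}\right) - 25673 = \frac{693377305549}{10758} - 25673 = \frac{693101115415}{10758}$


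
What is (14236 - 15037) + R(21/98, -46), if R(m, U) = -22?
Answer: -823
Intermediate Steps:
(14236 - 15037) + R(21/98, -46) = (14236 - 15037) - 22 = -801 - 22 = -823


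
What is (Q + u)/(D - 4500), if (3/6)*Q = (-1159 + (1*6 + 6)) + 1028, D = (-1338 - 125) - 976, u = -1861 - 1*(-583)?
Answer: 1516/6939 ≈ 0.21848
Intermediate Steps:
u = -1278 (u = -1861 + 583 = -1278)
D = -2439 (D = -1463 - 976 = -2439)
Q = -238 (Q = 2*((-1159 + (1*6 + 6)) + 1028) = 2*((-1159 + (6 + 6)) + 1028) = 2*((-1159 + 12) + 1028) = 2*(-1147 + 1028) = 2*(-119) = -238)
(Q + u)/(D - 4500) = (-238 - 1278)/(-2439 - 4500) = -1516/(-6939) = -1516*(-1/6939) = 1516/6939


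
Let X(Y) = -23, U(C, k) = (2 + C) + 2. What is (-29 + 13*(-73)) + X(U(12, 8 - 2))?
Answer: -1001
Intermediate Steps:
U(C, k) = 4 + C
(-29 + 13*(-73)) + X(U(12, 8 - 2)) = (-29 + 13*(-73)) - 23 = (-29 - 949) - 23 = -978 - 23 = -1001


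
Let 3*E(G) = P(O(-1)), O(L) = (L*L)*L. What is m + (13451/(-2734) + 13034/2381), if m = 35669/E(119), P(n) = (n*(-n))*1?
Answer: -696574937453/6509654 ≈ -1.0701e+5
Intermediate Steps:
O(L) = L³ (O(L) = L²*L = L³)
P(n) = -n² (P(n) = -n²*1 = -n²)
E(G) = -⅓ (E(G) = (-((-1)³)²)/3 = (-1*(-1)²)/3 = (-1*1)/3 = (⅓)*(-1) = -⅓)
m = -107007 (m = 35669/(-⅓) = 35669*(-3) = -107007)
m + (13451/(-2734) + 13034/2381) = -107007 + (13451/(-2734) + 13034/2381) = -107007 + (13451*(-1/2734) + 13034*(1/2381)) = -107007 + (-13451/2734 + 13034/2381) = -107007 + 3608125/6509654 = -696574937453/6509654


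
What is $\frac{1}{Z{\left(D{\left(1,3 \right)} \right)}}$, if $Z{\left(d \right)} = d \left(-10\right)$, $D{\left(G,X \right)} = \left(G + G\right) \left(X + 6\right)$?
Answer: $- \frac{1}{180} \approx -0.0055556$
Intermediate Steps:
$D{\left(G,X \right)} = 2 G \left(6 + X\right)$
$Z{\left(d \right)} = - 10 d$
$\frac{1}{Z{\left(D{\left(1,3 \right)} \right)}} = \frac{1}{\left(-10\right) 2 \cdot 1 \left(6 + 3\right)} = \frac{1}{\left(-10\right) 2 \cdot 1 \cdot 9} = \frac{1}{\left(-10\right) 18} = \frac{1}{-180} = - \frac{1}{180}$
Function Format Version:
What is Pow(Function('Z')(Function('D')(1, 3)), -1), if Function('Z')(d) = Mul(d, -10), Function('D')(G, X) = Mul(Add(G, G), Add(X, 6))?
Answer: Rational(-1, 180) ≈ -0.0055556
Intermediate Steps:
Function('D')(G, X) = Mul(2, G, Add(6, X)) (Function('D')(G, X) = Mul(Mul(2, G), Add(6, X)) = Mul(2, G, Add(6, X)))
Function('Z')(d) = Mul(-10, d)
Pow(Function('Z')(Function('D')(1, 3)), -1) = Pow(Mul(-10, Mul(2, 1, Add(6, 3))), -1) = Pow(Mul(-10, Mul(2, 1, 9)), -1) = Pow(Mul(-10, 18), -1) = Pow(-180, -1) = Rational(-1, 180)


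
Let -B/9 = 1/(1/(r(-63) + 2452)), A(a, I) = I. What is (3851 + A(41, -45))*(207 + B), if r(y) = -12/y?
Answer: -582466434/7 ≈ -8.3209e+7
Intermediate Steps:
B = -154488/7 (B = -9/(1/(-12/(-63) + 2452)) = -9/(1/(-12*(-1/63) + 2452)) = -9/(1/(4/21 + 2452)) = -9/(1/(51496/21)) = -9/21/51496 = -9*51496/21 = -154488/7 ≈ -22070.)
(3851 + A(41, -45))*(207 + B) = (3851 - 45)*(207 - 154488/7) = 3806*(-153039/7) = -582466434/7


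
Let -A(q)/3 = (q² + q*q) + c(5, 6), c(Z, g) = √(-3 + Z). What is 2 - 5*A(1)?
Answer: 32 + 15*√2 ≈ 53.213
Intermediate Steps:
A(q) = -6*q² - 3*√2 (A(q) = -3*((q² + q*q) + √(-3 + 5)) = -3*((q² + q²) + √2) = -3*(2*q² + √2) = -3*(√2 + 2*q²) = -6*q² - 3*√2)
2 - 5*A(1) = 2 - 5*(-6*1² - 3*√2) = 2 - 5*(-6*1 - 3*√2) = 2 - 5*(-6 - 3*√2) = 2 + (30 + 15*√2) = 32 + 15*√2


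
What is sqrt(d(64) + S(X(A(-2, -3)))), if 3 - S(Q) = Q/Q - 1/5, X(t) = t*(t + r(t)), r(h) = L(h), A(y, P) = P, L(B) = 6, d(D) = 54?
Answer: sqrt(1405)/5 ≈ 7.4967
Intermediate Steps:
r(h) = 6
X(t) = t*(6 + t) (X(t) = t*(t + 6) = t*(6 + t))
S(Q) = 11/5 (S(Q) = 3 - (Q/Q - 1/5) = 3 - (1 - 1*1/5) = 3 - (1 - 1/5) = 3 - 1*4/5 = 3 - 4/5 = 11/5)
sqrt(d(64) + S(X(A(-2, -3)))) = sqrt(54 + 11/5) = sqrt(281/5) = sqrt(1405)/5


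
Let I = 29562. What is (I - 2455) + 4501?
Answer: 31608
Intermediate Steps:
(I - 2455) + 4501 = (29562 - 2455) + 4501 = 27107 + 4501 = 31608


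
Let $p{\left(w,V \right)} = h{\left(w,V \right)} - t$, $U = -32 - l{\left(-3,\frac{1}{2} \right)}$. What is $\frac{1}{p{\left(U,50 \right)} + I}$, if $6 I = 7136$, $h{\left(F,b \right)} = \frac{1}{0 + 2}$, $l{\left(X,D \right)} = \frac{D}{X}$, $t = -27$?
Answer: $\frac{6}{7301} \approx 0.00082181$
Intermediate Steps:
$h{\left(F,b \right)} = \frac{1}{2}$
$U = - \frac{191}{6}$ ($U = -32 - \frac{1}{2 \left(-3\right)} = -32 - \frac{1}{2} \left(- \frac{1}{3}\right) = -32 - - \frac{1}{6} = -32 + \frac{1}{6} = - \frac{191}{6} \approx -31.833$)
$p{\left(w,V \right)} = \frac{55}{2}$ ($p{\left(w,V \right)} = \frac{1}{2} - -27 = \frac{1}{2} + 27 = \frac{55}{2}$)
$I = \frac{3568}{3}$ ($I = \frac{1}{6} \cdot 7136 = \frac{3568}{3} \approx 1189.3$)
$\frac{1}{p{\left(U,50 \right)} + I} = \frac{1}{\frac{55}{2} + \frac{3568}{3}} = \frac{1}{\frac{7301}{6}} = \frac{6}{7301}$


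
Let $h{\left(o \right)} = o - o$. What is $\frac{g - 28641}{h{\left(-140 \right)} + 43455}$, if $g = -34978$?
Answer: $- \frac{63619}{43455} \approx -1.464$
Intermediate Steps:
$h{\left(o \right)} = 0$
$\frac{g - 28641}{h{\left(-140 \right)} + 43455} = \frac{-34978 - 28641}{0 + 43455} = - \frac{63619}{43455}$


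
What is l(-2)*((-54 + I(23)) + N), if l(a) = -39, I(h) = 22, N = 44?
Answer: -468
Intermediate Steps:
l(-2)*((-54 + I(23)) + N) = -39*((-54 + 22) + 44) = -39*(-32 + 44) = -39*12 = -468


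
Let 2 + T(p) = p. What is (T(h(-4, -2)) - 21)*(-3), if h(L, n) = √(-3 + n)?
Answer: 69 - 3*I*√5 ≈ 69.0 - 6.7082*I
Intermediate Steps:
T(p) = -2 + p
(T(h(-4, -2)) - 21)*(-3) = ((-2 + √(-3 - 2)) - 21)*(-3) = ((-2 + √(-5)) - 21)*(-3) = ((-2 + I*√5) - 21)*(-3) = (-23 + I*√5)*(-3) = 69 - 3*I*√5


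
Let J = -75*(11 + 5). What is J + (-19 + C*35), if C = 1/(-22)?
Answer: -26853/22 ≈ -1220.6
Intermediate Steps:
C = -1/22 ≈ -0.045455
J = -1200 (J = -75*16 = -1200)
J + (-19 + C*35) = -1200 + (-19 - 1/22*35) = -1200 + (-19 - 35/22) = -1200 - 453/22 = -26853/22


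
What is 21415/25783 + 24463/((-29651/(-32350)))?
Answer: 20404735239315/764491733 ≈ 26691.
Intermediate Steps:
21415/25783 + 24463/((-29651/(-32350))) = 21415*(1/25783) + 24463/((-29651*(-1/32350))) = 21415/25783 + 24463/(29651/32350) = 21415/25783 + 24463*(32350/29651) = 21415/25783 + 791378050/29651 = 20404735239315/764491733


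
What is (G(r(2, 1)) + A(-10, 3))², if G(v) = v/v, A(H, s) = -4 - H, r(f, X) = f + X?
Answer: 49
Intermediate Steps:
r(f, X) = X + f
G(v) = 1
(G(r(2, 1)) + A(-10, 3))² = (1 + (-4 - 1*(-10)))² = (1 + (-4 + 10))² = (1 + 6)² = 7² = 49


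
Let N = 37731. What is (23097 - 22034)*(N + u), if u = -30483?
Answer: 7704624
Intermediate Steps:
(23097 - 22034)*(N + u) = (23097 - 22034)*(37731 - 30483) = 1063*7248 = 7704624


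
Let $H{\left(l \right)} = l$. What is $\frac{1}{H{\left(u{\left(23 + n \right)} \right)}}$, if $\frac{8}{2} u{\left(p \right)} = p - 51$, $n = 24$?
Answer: $-1$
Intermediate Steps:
$u{\left(p \right)} = - \frac{51}{4} + \frac{p}{4}$ ($u{\left(p \right)} = \frac{p - 51}{4} = \frac{-51 + p}{4} = - \frac{51}{4} + \frac{p}{4}$)
$\frac{1}{H{\left(u{\left(23 + n \right)} \right)}} = \frac{1}{- \frac{51}{4} + \frac{23 + 24}{4}} = \frac{1}{- \frac{51}{4} + \frac{1}{4} \cdot 47} = \frac{1}{- \frac{51}{4} + \frac{47}{4}} = \frac{1}{-1} = -1$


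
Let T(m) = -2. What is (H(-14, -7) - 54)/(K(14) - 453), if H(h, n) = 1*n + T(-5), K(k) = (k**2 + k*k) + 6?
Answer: 63/55 ≈ 1.1455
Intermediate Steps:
K(k) = 6 + 2*k**2 (K(k) = (k**2 + k**2) + 6 = 2*k**2 + 6 = 6 + 2*k**2)
H(h, n) = -2 + n (H(h, n) = 1*n - 2 = n - 2 = -2 + n)
(H(-14, -7) - 54)/(K(14) - 453) = ((-2 - 7) - 54)/((6 + 2*14**2) - 453) = (-9 - 54)/((6 + 2*196) - 453) = -63/((6 + 392) - 453) = -63/(398 - 453) = -63/(-55) = -63*(-1/55) = 63/55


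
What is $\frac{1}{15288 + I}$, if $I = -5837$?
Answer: $\frac{1}{9451} \approx 0.00010581$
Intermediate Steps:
$\frac{1}{15288 + I} = \frac{1}{15288 - 5837} = \frac{1}{9451}$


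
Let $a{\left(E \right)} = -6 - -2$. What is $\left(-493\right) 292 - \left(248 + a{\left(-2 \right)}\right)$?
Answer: $-144200$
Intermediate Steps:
$a{\left(E \right)} = -4$ ($a{\left(E \right)} = -6 + 2 = -4$)
$\left(-493\right) 292 - \left(248 + a{\left(-2 \right)}\right) = \left(-493\right) 292 - 244 = -143956 + \left(-248 + 4\right) = -143956 - 244 = -144200$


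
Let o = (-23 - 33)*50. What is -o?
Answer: 2800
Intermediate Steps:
o = -2800 (o = -56*50 = -2800)
-o = -1*(-2800) = 2800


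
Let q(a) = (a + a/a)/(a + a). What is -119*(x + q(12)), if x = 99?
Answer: -284291/24 ≈ -11845.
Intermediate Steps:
q(a) = (1 + a)/(2*a) (q(a) = (a + 1)/((2*a)) = (1 + a)*(1/(2*a)) = (1 + a)/(2*a))
-119*(x + q(12)) = -119*(99 + (½)*(1 + 12)/12) = -119*(99 + (½)*(1/12)*13) = -119*(99 + 13/24) = -119*2389/24 = -284291/24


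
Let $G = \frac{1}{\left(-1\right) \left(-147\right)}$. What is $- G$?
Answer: $- \frac{1}{147} \approx -0.0068027$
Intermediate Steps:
$G = \frac{1}{147} \approx 0.0068027$
$- G = \left(-1\right) \frac{1}{147} = - \frac{1}{147}$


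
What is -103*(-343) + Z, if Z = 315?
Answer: 35644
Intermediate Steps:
-103*(-343) + Z = -103*(-343) + 315 = 35329 + 315 = 35644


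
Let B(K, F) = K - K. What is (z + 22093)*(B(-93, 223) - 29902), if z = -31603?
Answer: 284368020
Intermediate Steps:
B(K, F) = 0
(z + 22093)*(B(-93, 223) - 29902) = (-31603 + 22093)*(0 - 29902) = -9510*(-29902) = 284368020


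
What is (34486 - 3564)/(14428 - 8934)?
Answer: 15461/2747 ≈ 5.6283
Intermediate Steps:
(34486 - 3564)/(14428 - 8934) = 30922/5494 = 30922*(1/5494) = 15461/2747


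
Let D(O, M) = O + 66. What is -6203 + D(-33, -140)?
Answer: -6170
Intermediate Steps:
D(O, M) = 66 + O
-6203 + D(-33, -140) = -6203 + (66 - 33) = -6203 + 33 = -6170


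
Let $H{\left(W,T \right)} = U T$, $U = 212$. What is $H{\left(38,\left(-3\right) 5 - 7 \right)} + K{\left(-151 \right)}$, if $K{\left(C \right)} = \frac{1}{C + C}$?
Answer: $- \frac{1408529}{302} \approx -4664.0$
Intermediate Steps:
$H{\left(W,T \right)} = 212 T$
$K{\left(C \right)} = \frac{1}{2 C}$
$H{\left(38,\left(-3\right) 5 - 7 \right)} + K{\left(-151 \right)} = 212 \left(\left(-3\right) 5 - 7\right) + \frac{1}{2 \left(-151\right)} = 212 \left(-15 - 7\right) + \frac{1}{2} \left(- \frac{1}{151}\right) = 212 \left(-22\right) - \frac{1}{302} = -4664 - \frac{1}{302} = - \frac{1408529}{302}$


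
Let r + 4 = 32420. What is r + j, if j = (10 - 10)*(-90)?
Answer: 32416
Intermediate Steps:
r = 32416 (r = -4 + 32420 = 32416)
j = 0 (j = 0*(-90) = 0)
r + j = 32416 + 0 = 32416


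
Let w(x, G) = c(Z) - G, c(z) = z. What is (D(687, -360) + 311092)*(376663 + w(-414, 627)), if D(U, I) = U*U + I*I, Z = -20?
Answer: 343175138576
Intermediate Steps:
D(U, I) = I² + U² (D(U, I) = U² + I² = I² + U²)
w(x, G) = -20 - G
(D(687, -360) + 311092)*(376663 + w(-414, 627)) = (((-360)² + 687²) + 311092)*(376663 + (-20 - 1*627)) = ((129600 + 471969) + 311092)*(376663 + (-20 - 627)) = (601569 + 311092)*(376663 - 647) = 912661*376016 = 343175138576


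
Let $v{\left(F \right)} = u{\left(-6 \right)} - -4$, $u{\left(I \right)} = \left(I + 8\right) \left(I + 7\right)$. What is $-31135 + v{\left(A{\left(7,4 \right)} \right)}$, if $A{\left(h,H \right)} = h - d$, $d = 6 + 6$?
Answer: $-31129$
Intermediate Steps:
$d = 12$
$u{\left(I \right)} = \left(7 + I\right) \left(8 + I\right)$ ($u{\left(I \right)} = \left(8 + I\right) \left(7 + I\right) = \left(7 + I\right) \left(8 + I\right)$)
$A{\left(h,H \right)} = -12 + h$ ($A{\left(h,H \right)} = h - 12 = -12 + h$)
$v{\left(F \right)} = 6$ ($v{\left(F \right)} = \left(56 + \left(-6\right)^{2} + 15 \left(-6\right)\right) - -4 = \left(56 + 36 - 90\right) + 4 = 2 + 4 = 6$)
$-31135 + v{\left(A{\left(7,4 \right)} \right)} = -31135 + 6 = -31129$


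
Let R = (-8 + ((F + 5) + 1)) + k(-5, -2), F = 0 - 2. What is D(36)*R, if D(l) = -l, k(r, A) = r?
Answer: 324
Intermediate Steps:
F = -2
R = -9 (R = (-8 + ((-2 + 5) + 1)) - 5 = (-8 + (3 + 1)) - 5 = (-8 + 4) - 5 = -4 - 5 = -9)
D(36)*R = -1*36*(-9) = -36*(-9) = 324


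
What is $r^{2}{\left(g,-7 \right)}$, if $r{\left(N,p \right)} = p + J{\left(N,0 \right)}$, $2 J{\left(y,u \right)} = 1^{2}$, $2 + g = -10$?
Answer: $\frac{169}{4} \approx 42.25$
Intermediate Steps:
$g = -12$ ($g = -2 - 10 = -12$)
$J{\left(y,u \right)} = \frac{1}{2}$ ($J{\left(y,u \right)} = \frac{1^{2}}{2} = \frac{1}{2} \cdot 1 = \frac{1}{2}$)
$r{\left(N,p \right)} = \frac{1}{2} + p$ ($r{\left(N,p \right)} = p + \frac{1}{2} = \frac{1}{2} + p$)
$r^{2}{\left(g,-7 \right)} = \left(\frac{1}{2} - 7\right)^{2} = \left(- \frac{13}{2}\right)^{2} = \frac{169}{4}$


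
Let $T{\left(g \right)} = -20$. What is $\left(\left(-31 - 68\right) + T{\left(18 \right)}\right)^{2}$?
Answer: $14161$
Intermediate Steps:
$\left(\left(-31 - 68\right) + T{\left(18 \right)}\right)^{2} = \left(\left(-31 - 68\right) - 20\right)^{2} = \left(-99 - 20\right)^{2} = \left(-119\right)^{2} = 14161$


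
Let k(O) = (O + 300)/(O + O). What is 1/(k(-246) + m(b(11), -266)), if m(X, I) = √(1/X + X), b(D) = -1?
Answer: -738/13529 - 6724*I*√2/13529 ≈ -0.05455 - 0.70287*I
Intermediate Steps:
m(X, I) = √(X + 1/X)
k(O) = (300 + O)/(2*O) (k(O) = (300 + O)/((2*O)) = (300 + O)*(1/(2*O)) = (300 + O)/(2*O))
1/(k(-246) + m(b(11), -266)) = 1/((½)*(300 - 246)/(-246) + √(-1 + 1/(-1))) = 1/((½)*(-1/246)*54 + √(-1 - 1)) = 1/(-9/82 + √(-2)) = 1/(-9/82 + I*√2)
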